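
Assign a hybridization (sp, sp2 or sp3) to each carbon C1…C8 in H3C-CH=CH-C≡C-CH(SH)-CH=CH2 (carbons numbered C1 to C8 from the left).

C1 sp3, C2 sp2, C3 sp2, C4 sp, C5 sp, C6 sp3, C7 sp2, C8 sp2

C1: 4 σ bonds — 4 electron domains, sp3.
C2 has 3 σ bonds, plus one π bond: steric number 3 → sp2.
C3 is sp2: 3 σ bonds, plus one π bond, 3 electron-density regions.
C4 (2 σ bonds, plus two π bonds) has steric number 2: sp.
C5 carries 2 σ bonds, plus two π bonds, giving a steric number of 2, so it is sp.
C6 is sp3: 4 σ bonds, 4 electron-density regions.
C7 has 3 σ bonds, plus one π bond: steric number 3 → sp2.
C8 carries 3 σ bonds, plus one π bond, giving a steric number of 3, so it is sp2.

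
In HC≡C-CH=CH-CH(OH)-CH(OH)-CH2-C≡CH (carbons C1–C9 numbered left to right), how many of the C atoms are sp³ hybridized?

C1: sp
C2: sp
C3: sp2
C4: sp2
C5: sp3 ✓
C6: sp3 ✓
C7: sp3 ✓
C8: sp
C9: sp
C5, C6, C7 → 3 sp3 carbons.

3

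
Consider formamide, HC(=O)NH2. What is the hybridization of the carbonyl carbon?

The carbonyl carbon: 3 σ bonds, plus one π bond; 3 regions of electron density → sp2.

sp^2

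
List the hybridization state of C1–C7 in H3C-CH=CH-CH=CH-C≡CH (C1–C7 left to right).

C1: 4 σ bonds — 4 electron domains, sp3.
C2: 3 σ bonds, plus one π bond; 3 regions of electron density → sp2.
C3 — 3 σ bonds, plus one π bond. Steric number 3, so sp2.
C4: 3 σ bonds, plus one π bond — 3 electron domains, sp2.
C5 is sp2: 3 σ bonds, plus one π bond, 3 electron-density regions.
C6 — 2 σ bonds, plus two π bonds. Steric number 2, so sp.
C7 has 2 σ bonds, plus two π bonds: steric number 2 → sp.

C1 sp3, C2 sp2, C3 sp2, C4 sp2, C5 sp2, C6 sp, C7 sp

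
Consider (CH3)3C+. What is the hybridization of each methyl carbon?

sp3

Each methyl carbon has 4 σ bonds: steric number 4 → sp3.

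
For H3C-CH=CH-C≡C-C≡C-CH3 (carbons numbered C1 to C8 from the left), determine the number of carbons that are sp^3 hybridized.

C1: sp3 ✓
C2: sp2
C3: sp2
C4: sp
C5: sp
C6: sp
C7: sp
C8: sp3 ✓
C1, C8 → 2 sp3 carbons.

2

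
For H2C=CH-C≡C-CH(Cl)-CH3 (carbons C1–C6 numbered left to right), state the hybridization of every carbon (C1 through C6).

C1 carries 3 σ bonds, plus one π bond, giving a steric number of 3, so it is sp2.
C2 is sp2: 3 σ bonds, plus one π bond, 3 electron-density regions.
C3: 2 σ bonds, plus two π bonds; 2 regions of electron density → sp.
C4 — 2 σ bonds, plus two π bonds. Steric number 2, so sp.
C5: 4 σ bonds; 4 regions of electron density → sp3.
C6: 4 σ bonds; 4 regions of electron density → sp3.

C1 sp2, C2 sp2, C3 sp, C4 sp, C5 sp3, C6 sp3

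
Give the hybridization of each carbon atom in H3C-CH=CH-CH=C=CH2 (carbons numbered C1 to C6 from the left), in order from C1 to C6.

C1 sp3, C2 sp2, C3 sp2, C4 sp2, C5 sp, C6 sp2

C1 (4 σ bonds) has steric number 4: sp3.
C2: 3 σ bonds, plus one π bond — 3 electron domains, sp2.
C3: 3 σ bonds, plus one π bond — 3 electron domains, sp2.
C4 is sp2: 3 σ bonds, plus one π bond, 3 electron-density regions.
C5 is sp: 2 σ bonds, plus two π bonds, 2 electron-density regions.
C6 (3 σ bonds, plus one π bond) has steric number 3: sp2.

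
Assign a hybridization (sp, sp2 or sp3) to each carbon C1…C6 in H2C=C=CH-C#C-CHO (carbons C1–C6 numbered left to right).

C1 has 3 σ bonds, plus one π bond: steric number 3 → sp2.
C2: 2 σ bonds, plus two π bonds — 2 electron domains, sp.
C3 has 3 σ bonds, plus one π bond: steric number 3 → sp2.
C4: 2 σ bonds, plus two π bonds — 2 electron domains, sp.
C5 carries 2 σ bonds, plus two π bonds, giving a steric number of 2, so it is sp.
C6 (3 σ bonds, plus one π bond) has steric number 3: sp2.

C1 sp2, C2 sp, C3 sp2, C4 sp, C5 sp, C6 sp2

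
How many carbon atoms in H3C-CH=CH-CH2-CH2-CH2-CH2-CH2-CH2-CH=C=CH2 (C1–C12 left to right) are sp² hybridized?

C1: sp3
C2: sp2 ✓
C3: sp2 ✓
C4: sp3
C5: sp3
C6: sp3
C7: sp3
C8: sp3
C9: sp3
C10: sp2 ✓
C11: sp
C12: sp2 ✓
C2, C3, C10, C12 → 4 sp2 carbons.

4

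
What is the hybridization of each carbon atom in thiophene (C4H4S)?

sp²

Each carbon atom — 3 σ bonds, plus one π bond. Steric number 3, so sp2.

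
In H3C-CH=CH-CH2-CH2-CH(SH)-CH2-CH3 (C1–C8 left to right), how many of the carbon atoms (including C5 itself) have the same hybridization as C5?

6

C5 is sp3 (only σ bonds).
C1: sp3 ✓
C2: sp2
C3: sp2
C4: sp3 ✓
C5: sp3 ✓
C6: sp3 ✓
C7: sp3 ✓
C8: sp3 ✓
6 carbons are sp3.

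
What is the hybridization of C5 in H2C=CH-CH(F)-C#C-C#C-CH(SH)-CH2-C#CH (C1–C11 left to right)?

sp

C5 (2 σ bonds, plus two π bonds) has steric number 2: sp.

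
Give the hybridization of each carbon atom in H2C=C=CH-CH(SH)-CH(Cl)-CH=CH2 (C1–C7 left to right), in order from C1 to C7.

C1 has 3 σ bonds, plus one π bond: steric number 3 → sp2.
C2: 2 σ bonds, plus two π bonds; 2 regions of electron density → sp.
C3 (3 σ bonds, plus one π bond) has steric number 3: sp2.
C4 carries 4 σ bonds, giving a steric number of 4, so it is sp3.
C5 has 4 σ bonds: steric number 4 → sp3.
C6: 3 σ bonds, plus one π bond; 3 regions of electron density → sp2.
C7 (3 σ bonds, plus one π bond) has steric number 3: sp2.

C1 sp2, C2 sp, C3 sp2, C4 sp3, C5 sp3, C6 sp2, C7 sp2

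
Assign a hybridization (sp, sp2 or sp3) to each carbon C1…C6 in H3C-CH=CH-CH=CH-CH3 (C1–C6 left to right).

C1 has 4 σ bonds: steric number 4 → sp3.
C2 (3 σ bonds, plus one π bond) has steric number 3: sp2.
C3 is sp2: 3 σ bonds, plus one π bond, 3 electron-density regions.
C4 is sp2: 3 σ bonds, plus one π bond, 3 electron-density regions.
C5 — 3 σ bonds, plus one π bond. Steric number 3, so sp2.
C6 carries 4 σ bonds, giving a steric number of 4, so it is sp3.

C1 sp3, C2 sp2, C3 sp2, C4 sp2, C5 sp2, C6 sp3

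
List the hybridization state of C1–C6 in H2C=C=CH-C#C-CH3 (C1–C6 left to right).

C1 sp2, C2 sp, C3 sp2, C4 sp, C5 sp, C6 sp3

C1 (3 σ bonds, plus one π bond) has steric number 3: sp2.
C2 carries 2 σ bonds, plus two π bonds, giving a steric number of 2, so it is sp.
C3: 3 σ bonds, plus one π bond — 3 electron domains, sp2.
C4: 2 σ bonds, plus two π bonds — 2 electron domains, sp.
C5: 2 σ bonds, plus two π bonds — 2 electron domains, sp.
C6 — 4 σ bonds. Steric number 4, so sp3.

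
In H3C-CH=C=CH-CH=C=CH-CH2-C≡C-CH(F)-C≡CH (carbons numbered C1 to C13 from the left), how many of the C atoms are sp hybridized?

C1: sp3
C2: sp2
C3: sp ✓
C4: sp2
C5: sp2
C6: sp ✓
C7: sp2
C8: sp3
C9: sp ✓
C10: sp ✓
C11: sp3
C12: sp ✓
C13: sp ✓
C3, C6, C9, C10, C12, C13 → 6 sp carbons.

6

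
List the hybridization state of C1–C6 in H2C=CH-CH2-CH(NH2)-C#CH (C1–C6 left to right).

C1 sp2, C2 sp2, C3 sp3, C4 sp3, C5 sp, C6 sp

C1: 3 σ bonds, plus one π bond — 3 electron domains, sp2.
C2: 3 σ bonds, plus one π bond; 3 regions of electron density → sp2.
C3 has 4 σ bonds: steric number 4 → sp3.
C4 has 4 σ bonds: steric number 4 → sp3.
C5: 2 σ bonds, plus two π bonds; 2 regions of electron density → sp.
C6 has 2 σ bonds, plus two π bonds: steric number 2 → sp.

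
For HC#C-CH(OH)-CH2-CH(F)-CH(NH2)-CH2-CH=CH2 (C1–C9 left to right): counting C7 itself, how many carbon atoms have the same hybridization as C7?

5

C7 is sp3 (only σ bonds).
C1: sp
C2: sp
C3: sp3 ✓
C4: sp3 ✓
C5: sp3 ✓
C6: sp3 ✓
C7: sp3 ✓
C8: sp2
C9: sp2
5 carbons are sp3.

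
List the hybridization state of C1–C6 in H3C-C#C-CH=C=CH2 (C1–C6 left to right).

C1 sp3, C2 sp, C3 sp, C4 sp2, C5 sp, C6 sp2

C1: 4 σ bonds; 4 regions of electron density → sp3.
C2 — 2 σ bonds, plus two π bonds. Steric number 2, so sp.
C3 — 2 σ bonds, plus two π bonds. Steric number 2, so sp.
C4 has 3 σ bonds, plus one π bond: steric number 3 → sp2.
C5 carries 2 σ bonds, plus two π bonds, giving a steric number of 2, so it is sp.
C6 has 3 σ bonds, plus one π bond: steric number 3 → sp2.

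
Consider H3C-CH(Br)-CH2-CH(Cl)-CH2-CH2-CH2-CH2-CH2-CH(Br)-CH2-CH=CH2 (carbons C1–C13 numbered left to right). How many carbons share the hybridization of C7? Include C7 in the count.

C7 is sp3 (only σ bonds).
C1: sp3 ✓
C2: sp3 ✓
C3: sp3 ✓
C4: sp3 ✓
C5: sp3 ✓
C6: sp3 ✓
C7: sp3 ✓
C8: sp3 ✓
C9: sp3 ✓
C10: sp3 ✓
C11: sp3 ✓
C12: sp2
C13: sp2
11 carbons are sp3.

11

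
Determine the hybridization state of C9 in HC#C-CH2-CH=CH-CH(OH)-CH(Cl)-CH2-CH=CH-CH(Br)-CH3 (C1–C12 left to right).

C9: 3 σ bonds, plus one π bond; 3 regions of electron density → sp2.

sp²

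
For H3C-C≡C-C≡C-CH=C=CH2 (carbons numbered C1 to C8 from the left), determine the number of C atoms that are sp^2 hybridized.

C1: sp3
C2: sp
C3: sp
C4: sp
C5: sp
C6: sp2 ✓
C7: sp
C8: sp2 ✓
C6, C8 → 2 sp2 carbons.

2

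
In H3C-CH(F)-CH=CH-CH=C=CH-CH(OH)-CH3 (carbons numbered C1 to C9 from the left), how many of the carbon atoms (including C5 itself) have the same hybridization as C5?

C5 is sp2 (one π bond).
C1: sp3
C2: sp3
C3: sp2 ✓
C4: sp2 ✓
C5: sp2 ✓
C6: sp
C7: sp2 ✓
C8: sp3
C9: sp3
4 carbons are sp2.

4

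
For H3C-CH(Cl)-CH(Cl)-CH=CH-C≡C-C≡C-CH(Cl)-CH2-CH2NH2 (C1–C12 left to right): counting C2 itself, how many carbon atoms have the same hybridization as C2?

6

C2 is sp3 (only σ bonds).
C1: sp3 ✓
C2: sp3 ✓
C3: sp3 ✓
C4: sp2
C5: sp2
C6: sp
C7: sp
C8: sp
C9: sp
C10: sp3 ✓
C11: sp3 ✓
C12: sp3 ✓
6 carbons are sp3.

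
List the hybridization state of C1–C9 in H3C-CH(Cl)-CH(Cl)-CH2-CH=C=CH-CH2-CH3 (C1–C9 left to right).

C1 carries 4 σ bonds, giving a steric number of 4, so it is sp3.
C2 is sp3: 4 σ bonds, 4 electron-density regions.
C3 — 4 σ bonds. Steric number 4, so sp3.
C4 has 4 σ bonds: steric number 4 → sp3.
C5 has 3 σ bonds, plus one π bond: steric number 3 → sp2.
C6: 2 σ bonds, plus two π bonds — 2 electron domains, sp.
C7: 3 σ bonds, plus one π bond — 3 electron domains, sp2.
C8 (4 σ bonds) has steric number 4: sp3.
C9 is sp3: 4 σ bonds, 4 electron-density regions.

C1 sp3, C2 sp3, C3 sp3, C4 sp3, C5 sp2, C6 sp, C7 sp2, C8 sp3, C9 sp3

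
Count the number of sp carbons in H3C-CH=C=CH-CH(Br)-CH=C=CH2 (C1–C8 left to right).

2

C1: sp3
C2: sp2
C3: sp ✓
C4: sp2
C5: sp3
C6: sp2
C7: sp ✓
C8: sp2
C3, C7 → 2 sp carbons.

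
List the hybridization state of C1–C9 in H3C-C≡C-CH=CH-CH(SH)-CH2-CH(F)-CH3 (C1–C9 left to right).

C1: 4 σ bonds — 4 electron domains, sp3.
C2 (2 σ bonds, plus two π bonds) has steric number 2: sp.
C3 — 2 σ bonds, plus two π bonds. Steric number 2, so sp.
C4: 3 σ bonds, plus one π bond — 3 electron domains, sp2.
C5 is sp2: 3 σ bonds, plus one π bond, 3 electron-density regions.
C6: 4 σ bonds; 4 regions of electron density → sp3.
C7 — 4 σ bonds. Steric number 4, so sp3.
C8 (4 σ bonds) has steric number 4: sp3.
C9: 4 σ bonds; 4 regions of electron density → sp3.

C1 sp3, C2 sp, C3 sp, C4 sp2, C5 sp2, C6 sp3, C7 sp3, C8 sp3, C9 sp3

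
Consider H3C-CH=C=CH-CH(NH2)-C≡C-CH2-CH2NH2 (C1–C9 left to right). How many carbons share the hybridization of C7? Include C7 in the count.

C7 is sp (two π bonds).
C1: sp3
C2: sp2
C3: sp ✓
C4: sp2
C5: sp3
C6: sp ✓
C7: sp ✓
C8: sp3
C9: sp3
3 carbons are sp.

3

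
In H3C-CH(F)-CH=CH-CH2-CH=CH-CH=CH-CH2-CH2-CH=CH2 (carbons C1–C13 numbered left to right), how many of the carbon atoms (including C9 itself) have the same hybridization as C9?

C9 is sp2 (one π bond).
C1: sp3
C2: sp3
C3: sp2 ✓
C4: sp2 ✓
C5: sp3
C6: sp2 ✓
C7: sp2 ✓
C8: sp2 ✓
C9: sp2 ✓
C10: sp3
C11: sp3
C12: sp2 ✓
C13: sp2 ✓
8 carbons are sp2.

8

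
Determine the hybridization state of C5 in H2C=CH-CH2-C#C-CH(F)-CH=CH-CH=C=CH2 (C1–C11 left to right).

sp

C5 carries 2 σ bonds, plus two π bonds, giving a steric number of 2, so it is sp.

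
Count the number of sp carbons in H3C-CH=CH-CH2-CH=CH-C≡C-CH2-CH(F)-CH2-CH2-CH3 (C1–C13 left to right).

2

C1: sp3
C2: sp2
C3: sp2
C4: sp3
C5: sp2
C6: sp2
C7: sp ✓
C8: sp ✓
C9: sp3
C10: sp3
C11: sp3
C12: sp3
C13: sp3
C7, C8 → 2 sp carbons.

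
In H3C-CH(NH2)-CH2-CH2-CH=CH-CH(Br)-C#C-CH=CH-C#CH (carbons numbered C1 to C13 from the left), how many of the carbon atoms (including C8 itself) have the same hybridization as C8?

4

C8 is sp (two π bonds).
C1: sp3
C2: sp3
C3: sp3
C4: sp3
C5: sp2
C6: sp2
C7: sp3
C8: sp ✓
C9: sp ✓
C10: sp2
C11: sp2
C12: sp ✓
C13: sp ✓
4 carbons are sp.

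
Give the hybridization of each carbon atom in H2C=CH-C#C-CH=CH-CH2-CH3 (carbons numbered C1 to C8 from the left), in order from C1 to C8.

C1 is sp2: 3 σ bonds, plus one π bond, 3 electron-density regions.
C2: 3 σ bonds, plus one π bond; 3 regions of electron density → sp2.
C3 carries 2 σ bonds, plus two π bonds, giving a steric number of 2, so it is sp.
C4: 2 σ bonds, plus two π bonds; 2 regions of electron density → sp.
C5 is sp2: 3 σ bonds, plus one π bond, 3 electron-density regions.
C6: 3 σ bonds, plus one π bond; 3 regions of electron density → sp2.
C7: 4 σ bonds — 4 electron domains, sp3.
C8 (4 σ bonds) has steric number 4: sp3.

C1 sp2, C2 sp2, C3 sp, C4 sp, C5 sp2, C6 sp2, C7 sp3, C8 sp3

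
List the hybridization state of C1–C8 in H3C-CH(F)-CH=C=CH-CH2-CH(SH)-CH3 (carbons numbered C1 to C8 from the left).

C1 has 4 σ bonds: steric number 4 → sp3.
C2 has 4 σ bonds: steric number 4 → sp3.
C3: 3 σ bonds, plus one π bond — 3 electron domains, sp2.
C4 has 2 σ bonds, plus two π bonds: steric number 2 → sp.
C5 carries 3 σ bonds, plus one π bond, giving a steric number of 3, so it is sp2.
C6 has 4 σ bonds: steric number 4 → sp3.
C7 (4 σ bonds) has steric number 4: sp3.
C8: 4 σ bonds; 4 regions of electron density → sp3.

C1 sp3, C2 sp3, C3 sp2, C4 sp, C5 sp2, C6 sp3, C7 sp3, C8 sp3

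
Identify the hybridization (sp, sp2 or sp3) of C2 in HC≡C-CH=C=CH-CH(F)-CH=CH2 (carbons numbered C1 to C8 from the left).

sp

C2: 2 σ bonds, plus two π bonds — 2 electron domains, sp.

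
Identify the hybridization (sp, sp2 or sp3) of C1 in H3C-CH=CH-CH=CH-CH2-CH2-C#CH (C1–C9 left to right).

C1 carries 4 σ bonds, giving a steric number of 4, so it is sp3.

sp^3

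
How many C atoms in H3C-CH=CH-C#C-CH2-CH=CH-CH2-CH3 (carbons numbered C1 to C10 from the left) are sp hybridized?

2

C1: sp3
C2: sp2
C3: sp2
C4: sp ✓
C5: sp ✓
C6: sp3
C7: sp2
C8: sp2
C9: sp3
C10: sp3
C4, C5 → 2 sp carbons.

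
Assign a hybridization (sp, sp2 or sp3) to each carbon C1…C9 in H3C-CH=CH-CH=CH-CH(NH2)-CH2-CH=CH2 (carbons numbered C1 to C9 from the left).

C1 has 4 σ bonds: steric number 4 → sp3.
C2 has 3 σ bonds, plus one π bond: steric number 3 → sp2.
C3 has 3 σ bonds, plus one π bond: steric number 3 → sp2.
C4: 3 σ bonds, plus one π bond — 3 electron domains, sp2.
C5 (3 σ bonds, plus one π bond) has steric number 3: sp2.
C6 carries 4 σ bonds, giving a steric number of 4, so it is sp3.
C7: 4 σ bonds — 4 electron domains, sp3.
C8 (3 σ bonds, plus one π bond) has steric number 3: sp2.
C9 has 3 σ bonds, plus one π bond: steric number 3 → sp2.

C1 sp3, C2 sp2, C3 sp2, C4 sp2, C5 sp2, C6 sp3, C7 sp3, C8 sp2, C9 sp2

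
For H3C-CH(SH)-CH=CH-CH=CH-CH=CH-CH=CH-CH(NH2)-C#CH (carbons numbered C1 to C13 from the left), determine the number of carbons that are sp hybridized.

2

C1: sp3
C2: sp3
C3: sp2
C4: sp2
C5: sp2
C6: sp2
C7: sp2
C8: sp2
C9: sp2
C10: sp2
C11: sp3
C12: sp ✓
C13: sp ✓
C12, C13 → 2 sp carbons.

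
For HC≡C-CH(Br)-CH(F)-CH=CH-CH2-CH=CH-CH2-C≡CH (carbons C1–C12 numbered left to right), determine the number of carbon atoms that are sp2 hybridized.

C1: sp
C2: sp
C3: sp3
C4: sp3
C5: sp2 ✓
C6: sp2 ✓
C7: sp3
C8: sp2 ✓
C9: sp2 ✓
C10: sp3
C11: sp
C12: sp
C5, C6, C8, C9 → 4 sp2 carbons.

4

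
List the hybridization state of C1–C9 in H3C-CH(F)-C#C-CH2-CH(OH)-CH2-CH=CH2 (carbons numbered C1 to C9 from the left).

C1 — 4 σ bonds. Steric number 4, so sp3.
C2 (4 σ bonds) has steric number 4: sp3.
C3 has 2 σ bonds, plus two π bonds: steric number 2 → sp.
C4 is sp: 2 σ bonds, plus two π bonds, 2 electron-density regions.
C5: 4 σ bonds — 4 electron domains, sp3.
C6: 4 σ bonds — 4 electron domains, sp3.
C7 (4 σ bonds) has steric number 4: sp3.
C8 has 3 σ bonds, plus one π bond: steric number 3 → sp2.
C9 — 3 σ bonds, plus one π bond. Steric number 3, so sp2.

C1 sp3, C2 sp3, C3 sp, C4 sp, C5 sp3, C6 sp3, C7 sp3, C8 sp2, C9 sp2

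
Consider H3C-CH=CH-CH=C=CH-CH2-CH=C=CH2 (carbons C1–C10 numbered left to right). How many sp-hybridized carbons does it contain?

C1: sp3
C2: sp2
C3: sp2
C4: sp2
C5: sp ✓
C6: sp2
C7: sp3
C8: sp2
C9: sp ✓
C10: sp2
C5, C9 → 2 sp carbons.

2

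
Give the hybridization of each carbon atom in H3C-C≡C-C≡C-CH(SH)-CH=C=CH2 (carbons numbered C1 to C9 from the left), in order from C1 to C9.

C1 sp3, C2 sp, C3 sp, C4 sp, C5 sp, C6 sp3, C7 sp2, C8 sp, C9 sp2

C1 — 4 σ bonds. Steric number 4, so sp3.
C2 has 2 σ bonds, plus two π bonds: steric number 2 → sp.
C3 — 2 σ bonds, plus two π bonds. Steric number 2, so sp.
C4 is sp: 2 σ bonds, plus two π bonds, 2 electron-density regions.
C5 carries 2 σ bonds, plus two π bonds, giving a steric number of 2, so it is sp.
C6 carries 4 σ bonds, giving a steric number of 4, so it is sp3.
C7 (3 σ bonds, plus one π bond) has steric number 3: sp2.
C8: 2 σ bonds, plus two π bonds — 2 electron domains, sp.
C9: 3 σ bonds, plus one π bond; 3 regions of electron density → sp2.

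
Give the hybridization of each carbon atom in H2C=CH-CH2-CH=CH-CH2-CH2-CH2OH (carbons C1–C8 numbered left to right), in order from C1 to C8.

C1 sp2, C2 sp2, C3 sp3, C4 sp2, C5 sp2, C6 sp3, C7 sp3, C8 sp3

C1 (3 σ bonds, plus one π bond) has steric number 3: sp2.
C2: 3 σ bonds, plus one π bond — 3 electron domains, sp2.
C3 has 4 σ bonds: steric number 4 → sp3.
C4: 3 σ bonds, plus one π bond — 3 electron domains, sp2.
C5: 3 σ bonds, plus one π bond; 3 regions of electron density → sp2.
C6 has 4 σ bonds: steric number 4 → sp3.
C7 has 4 σ bonds: steric number 4 → sp3.
C8 is sp3: 4 σ bonds, 4 electron-density regions.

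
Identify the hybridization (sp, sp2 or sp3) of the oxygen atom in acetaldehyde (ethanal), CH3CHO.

sp2

The oxygen atom: 1 σ bond and 2 lone pairs, plus one π bond; 3 regions of electron density → sp2.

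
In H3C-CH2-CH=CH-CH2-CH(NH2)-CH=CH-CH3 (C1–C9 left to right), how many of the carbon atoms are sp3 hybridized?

5

C1: sp3 ✓
C2: sp3 ✓
C3: sp2
C4: sp2
C5: sp3 ✓
C6: sp3 ✓
C7: sp2
C8: sp2
C9: sp3 ✓
C1, C2, C5, C6, C9 → 5 sp3 carbons.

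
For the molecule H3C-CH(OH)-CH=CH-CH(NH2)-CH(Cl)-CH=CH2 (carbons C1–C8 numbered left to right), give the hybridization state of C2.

sp^3

C2 (4 σ bonds) has steric number 4: sp3.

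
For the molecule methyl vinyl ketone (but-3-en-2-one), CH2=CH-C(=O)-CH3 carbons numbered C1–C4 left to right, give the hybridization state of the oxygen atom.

The oxygen atom: 1 σ bond and 2 lone pairs, plus one π bond — 3 electron domains, sp2.

sp2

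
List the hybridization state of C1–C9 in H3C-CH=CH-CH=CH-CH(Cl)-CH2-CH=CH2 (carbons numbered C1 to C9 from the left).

C1 is sp3: 4 σ bonds, 4 electron-density regions.
C2 is sp2: 3 σ bonds, plus one π bond, 3 electron-density regions.
C3: 3 σ bonds, plus one π bond; 3 regions of electron density → sp2.
C4: 3 σ bonds, plus one π bond — 3 electron domains, sp2.
C5 is sp2: 3 σ bonds, plus one π bond, 3 electron-density regions.
C6 has 4 σ bonds: steric number 4 → sp3.
C7 — 4 σ bonds. Steric number 4, so sp3.
C8: 3 σ bonds, plus one π bond — 3 electron domains, sp2.
C9 — 3 σ bonds, plus one π bond. Steric number 3, so sp2.

C1 sp3, C2 sp2, C3 sp2, C4 sp2, C5 sp2, C6 sp3, C7 sp3, C8 sp2, C9 sp2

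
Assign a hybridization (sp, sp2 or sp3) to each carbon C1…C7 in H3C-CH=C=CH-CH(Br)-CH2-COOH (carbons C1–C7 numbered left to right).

C1 — 4 σ bonds. Steric number 4, so sp3.
C2: 3 σ bonds, plus one π bond; 3 regions of electron density → sp2.
C3 carries 2 σ bonds, plus two π bonds, giving a steric number of 2, so it is sp.
C4 is sp2: 3 σ bonds, plus one π bond, 3 electron-density regions.
C5: 4 σ bonds; 4 regions of electron density → sp3.
C6: 4 σ bonds — 4 electron domains, sp3.
C7 is sp2: 3 σ bonds, plus one π bond, 3 electron-density regions.

C1 sp3, C2 sp2, C3 sp, C4 sp2, C5 sp3, C6 sp3, C7 sp2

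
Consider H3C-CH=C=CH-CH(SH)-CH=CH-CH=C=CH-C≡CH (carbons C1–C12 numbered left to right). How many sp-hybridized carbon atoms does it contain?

C1: sp3
C2: sp2
C3: sp ✓
C4: sp2
C5: sp3
C6: sp2
C7: sp2
C8: sp2
C9: sp ✓
C10: sp2
C11: sp ✓
C12: sp ✓
C3, C9, C11, C12 → 4 sp carbons.

4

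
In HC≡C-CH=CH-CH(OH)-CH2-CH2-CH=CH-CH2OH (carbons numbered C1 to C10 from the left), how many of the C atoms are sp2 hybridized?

4

C1: sp
C2: sp
C3: sp2 ✓
C4: sp2 ✓
C5: sp3
C6: sp3
C7: sp3
C8: sp2 ✓
C9: sp2 ✓
C10: sp3
C3, C4, C8, C9 → 4 sp2 carbons.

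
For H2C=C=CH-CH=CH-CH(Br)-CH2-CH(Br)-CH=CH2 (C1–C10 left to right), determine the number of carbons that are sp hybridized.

C1: sp2
C2: sp ✓
C3: sp2
C4: sp2
C5: sp2
C6: sp3
C7: sp3
C8: sp3
C9: sp2
C10: sp2
C2 → 1 sp carbon.

1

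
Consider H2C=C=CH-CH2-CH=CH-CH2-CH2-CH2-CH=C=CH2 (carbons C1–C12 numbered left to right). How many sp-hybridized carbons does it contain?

2

C1: sp2
C2: sp ✓
C3: sp2
C4: sp3
C5: sp2
C6: sp2
C7: sp3
C8: sp3
C9: sp3
C10: sp2
C11: sp ✓
C12: sp2
C2, C11 → 2 sp carbons.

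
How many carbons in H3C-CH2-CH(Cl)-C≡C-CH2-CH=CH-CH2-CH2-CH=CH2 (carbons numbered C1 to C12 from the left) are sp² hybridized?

4

C1: sp3
C2: sp3
C3: sp3
C4: sp
C5: sp
C6: sp3
C7: sp2 ✓
C8: sp2 ✓
C9: sp3
C10: sp3
C11: sp2 ✓
C12: sp2 ✓
C7, C8, C11, C12 → 4 sp2 carbons.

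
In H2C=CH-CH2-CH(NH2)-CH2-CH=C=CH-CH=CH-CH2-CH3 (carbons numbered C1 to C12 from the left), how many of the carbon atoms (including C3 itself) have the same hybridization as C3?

C3 is sp3 (only σ bonds).
C1: sp2
C2: sp2
C3: sp3 ✓
C4: sp3 ✓
C5: sp3 ✓
C6: sp2
C7: sp
C8: sp2
C9: sp2
C10: sp2
C11: sp3 ✓
C12: sp3 ✓
5 carbons are sp3.

5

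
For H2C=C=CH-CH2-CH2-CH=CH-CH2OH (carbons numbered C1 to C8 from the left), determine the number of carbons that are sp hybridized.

C1: sp2
C2: sp ✓
C3: sp2
C4: sp3
C5: sp3
C6: sp2
C7: sp2
C8: sp3
C2 → 1 sp carbon.

1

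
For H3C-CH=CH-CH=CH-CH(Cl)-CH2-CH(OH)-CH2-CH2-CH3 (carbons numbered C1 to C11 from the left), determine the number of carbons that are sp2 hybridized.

C1: sp3
C2: sp2 ✓
C3: sp2 ✓
C4: sp2 ✓
C5: sp2 ✓
C6: sp3
C7: sp3
C8: sp3
C9: sp3
C10: sp3
C11: sp3
C2, C3, C4, C5 → 4 sp2 carbons.

4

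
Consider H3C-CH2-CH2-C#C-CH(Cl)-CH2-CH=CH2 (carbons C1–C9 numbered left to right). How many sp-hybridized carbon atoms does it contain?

2

C1: sp3
C2: sp3
C3: sp3
C4: sp ✓
C5: sp ✓
C6: sp3
C7: sp3
C8: sp2
C9: sp2
C4, C5 → 2 sp carbons.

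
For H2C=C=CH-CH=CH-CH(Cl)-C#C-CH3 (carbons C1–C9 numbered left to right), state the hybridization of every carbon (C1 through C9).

C1 sp2, C2 sp, C3 sp2, C4 sp2, C5 sp2, C6 sp3, C7 sp, C8 sp, C9 sp3

C1 — 3 σ bonds, plus one π bond. Steric number 3, so sp2.
C2: 2 σ bonds, plus two π bonds; 2 regions of electron density → sp.
C3 has 3 σ bonds, plus one π bond: steric number 3 → sp2.
C4 has 3 σ bonds, plus one π bond: steric number 3 → sp2.
C5 (3 σ bonds, plus one π bond) has steric number 3: sp2.
C6 has 4 σ bonds: steric number 4 → sp3.
C7 — 2 σ bonds, plus two π bonds. Steric number 2, so sp.
C8 carries 2 σ bonds, plus two π bonds, giving a steric number of 2, so it is sp.
C9: 4 σ bonds; 4 regions of electron density → sp3.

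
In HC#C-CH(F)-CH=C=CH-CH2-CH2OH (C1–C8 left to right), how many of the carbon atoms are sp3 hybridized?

C1: sp
C2: sp
C3: sp3 ✓
C4: sp2
C5: sp
C6: sp2
C7: sp3 ✓
C8: sp3 ✓
C3, C7, C8 → 3 sp3 carbons.

3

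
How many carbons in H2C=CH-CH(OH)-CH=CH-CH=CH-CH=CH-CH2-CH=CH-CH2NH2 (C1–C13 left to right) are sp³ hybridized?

3

C1: sp2
C2: sp2
C3: sp3 ✓
C4: sp2
C5: sp2
C6: sp2
C7: sp2
C8: sp2
C9: sp2
C10: sp3 ✓
C11: sp2
C12: sp2
C13: sp3 ✓
C3, C10, C13 → 3 sp3 carbons.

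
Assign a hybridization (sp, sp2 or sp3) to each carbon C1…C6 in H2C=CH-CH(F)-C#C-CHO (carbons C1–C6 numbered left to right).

C1 sp2, C2 sp2, C3 sp3, C4 sp, C5 sp, C6 sp2

C1 carries 3 σ bonds, plus one π bond, giving a steric number of 3, so it is sp2.
C2: 3 σ bonds, plus one π bond; 3 regions of electron density → sp2.
C3 carries 4 σ bonds, giving a steric number of 4, so it is sp3.
C4: 2 σ bonds, plus two π bonds; 2 regions of electron density → sp.
C5 — 2 σ bonds, plus two π bonds. Steric number 2, so sp.
C6 has 3 σ bonds, plus one π bond: steric number 3 → sp2.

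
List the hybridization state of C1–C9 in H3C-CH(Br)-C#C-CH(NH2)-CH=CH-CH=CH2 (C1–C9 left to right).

C1 sp3, C2 sp3, C3 sp, C4 sp, C5 sp3, C6 sp2, C7 sp2, C8 sp2, C9 sp2

C1 (4 σ bonds) has steric number 4: sp3.
C2 is sp3: 4 σ bonds, 4 electron-density regions.
C3: 2 σ bonds, plus two π bonds — 2 electron domains, sp.
C4 has 2 σ bonds, plus two π bonds: steric number 2 → sp.
C5 (4 σ bonds) has steric number 4: sp3.
C6 is sp2: 3 σ bonds, plus one π bond, 3 electron-density regions.
C7 — 3 σ bonds, plus one π bond. Steric number 3, so sp2.
C8: 3 σ bonds, plus one π bond — 3 electron domains, sp2.
C9 has 3 σ bonds, plus one π bond: steric number 3 → sp2.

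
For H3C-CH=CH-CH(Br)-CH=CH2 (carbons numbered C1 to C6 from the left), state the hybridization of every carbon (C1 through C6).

C1: 4 σ bonds — 4 electron domains, sp3.
C2 (3 σ bonds, plus one π bond) has steric number 3: sp2.
C3 has 3 σ bonds, plus one π bond: steric number 3 → sp2.
C4 is sp3: 4 σ bonds, 4 electron-density regions.
C5 (3 σ bonds, plus one π bond) has steric number 3: sp2.
C6 — 3 σ bonds, plus one π bond. Steric number 3, so sp2.

C1 sp3, C2 sp2, C3 sp2, C4 sp3, C5 sp2, C6 sp2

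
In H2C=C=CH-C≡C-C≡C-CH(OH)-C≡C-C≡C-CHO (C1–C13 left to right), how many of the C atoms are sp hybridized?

9

C1: sp2
C2: sp ✓
C3: sp2
C4: sp ✓
C5: sp ✓
C6: sp ✓
C7: sp ✓
C8: sp3
C9: sp ✓
C10: sp ✓
C11: sp ✓
C12: sp ✓
C13: sp2
C2, C4, C5, C6, C7, C9, C10, C11, C12 → 9 sp carbons.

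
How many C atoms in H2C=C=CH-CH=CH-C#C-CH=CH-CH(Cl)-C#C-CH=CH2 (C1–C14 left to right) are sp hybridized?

5

C1: sp2
C2: sp ✓
C3: sp2
C4: sp2
C5: sp2
C6: sp ✓
C7: sp ✓
C8: sp2
C9: sp2
C10: sp3
C11: sp ✓
C12: sp ✓
C13: sp2
C14: sp2
C2, C6, C7, C11, C12 → 5 sp carbons.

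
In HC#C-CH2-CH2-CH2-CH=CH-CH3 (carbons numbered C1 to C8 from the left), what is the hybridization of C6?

C6 (3 σ bonds, plus one π bond) has steric number 3: sp2.

sp^2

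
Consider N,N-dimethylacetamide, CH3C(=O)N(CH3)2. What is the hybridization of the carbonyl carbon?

The carbonyl carbon — 3 σ bonds, plus one π bond. Steric number 3, so sp2.

sp²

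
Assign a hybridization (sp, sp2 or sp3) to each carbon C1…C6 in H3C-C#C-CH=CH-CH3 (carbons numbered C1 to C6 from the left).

C1 is sp3: 4 σ bonds, 4 electron-density regions.
C2 has 2 σ bonds, plus two π bonds: steric number 2 → sp.
C3 — 2 σ bonds, plus two π bonds. Steric number 2, so sp.
C4 is sp2: 3 σ bonds, plus one π bond, 3 electron-density regions.
C5 (3 σ bonds, plus one π bond) has steric number 3: sp2.
C6: 4 σ bonds — 4 electron domains, sp3.

C1 sp3, C2 sp, C3 sp, C4 sp2, C5 sp2, C6 sp3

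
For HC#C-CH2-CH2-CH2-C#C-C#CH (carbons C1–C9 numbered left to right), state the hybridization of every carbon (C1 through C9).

C1: 2 σ bonds, plus two π bonds; 2 regions of electron density → sp.
C2: 2 σ bonds, plus two π bonds; 2 regions of electron density → sp.
C3 is sp3: 4 σ bonds, 4 electron-density regions.
C4 — 4 σ bonds. Steric number 4, so sp3.
C5 (4 σ bonds) has steric number 4: sp3.
C6 (2 σ bonds, plus two π bonds) has steric number 2: sp.
C7 carries 2 σ bonds, plus two π bonds, giving a steric number of 2, so it is sp.
C8 (2 σ bonds, plus two π bonds) has steric number 2: sp.
C9 (2 σ bonds, plus two π bonds) has steric number 2: sp.

C1 sp, C2 sp, C3 sp3, C4 sp3, C5 sp3, C6 sp, C7 sp, C8 sp, C9 sp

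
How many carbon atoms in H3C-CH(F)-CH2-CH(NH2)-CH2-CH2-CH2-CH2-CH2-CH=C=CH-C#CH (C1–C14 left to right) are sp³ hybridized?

C1: sp3 ✓
C2: sp3 ✓
C3: sp3 ✓
C4: sp3 ✓
C5: sp3 ✓
C6: sp3 ✓
C7: sp3 ✓
C8: sp3 ✓
C9: sp3 ✓
C10: sp2
C11: sp
C12: sp2
C13: sp
C14: sp
C1, C2, C3, C4, C5, C6, C7, C8, C9 → 9 sp3 carbons.

9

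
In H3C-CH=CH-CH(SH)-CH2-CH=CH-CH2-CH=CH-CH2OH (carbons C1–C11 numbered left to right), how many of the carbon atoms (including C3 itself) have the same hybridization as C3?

C3 is sp2 (one π bond).
C1: sp3
C2: sp2 ✓
C3: sp2 ✓
C4: sp3
C5: sp3
C6: sp2 ✓
C7: sp2 ✓
C8: sp3
C9: sp2 ✓
C10: sp2 ✓
C11: sp3
6 carbons are sp2.

6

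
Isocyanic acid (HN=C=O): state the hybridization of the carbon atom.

sp

The carbon atom has 2 σ bonds, plus two π bonds: steric number 2 → sp.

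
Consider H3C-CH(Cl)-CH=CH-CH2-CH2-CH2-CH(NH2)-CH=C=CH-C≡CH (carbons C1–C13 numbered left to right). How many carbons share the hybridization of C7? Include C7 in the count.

6

C7 is sp3 (only σ bonds).
C1: sp3 ✓
C2: sp3 ✓
C3: sp2
C4: sp2
C5: sp3 ✓
C6: sp3 ✓
C7: sp3 ✓
C8: sp3 ✓
C9: sp2
C10: sp
C11: sp2
C12: sp
C13: sp
6 carbons are sp3.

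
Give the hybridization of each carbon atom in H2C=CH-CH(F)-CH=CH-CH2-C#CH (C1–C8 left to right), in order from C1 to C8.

C1 sp2, C2 sp2, C3 sp3, C4 sp2, C5 sp2, C6 sp3, C7 sp, C8 sp

C1 — 3 σ bonds, plus one π bond. Steric number 3, so sp2.
C2 (3 σ bonds, plus one π bond) has steric number 3: sp2.
C3 is sp3: 4 σ bonds, 4 electron-density regions.
C4 carries 3 σ bonds, plus one π bond, giving a steric number of 3, so it is sp2.
C5 carries 3 σ bonds, plus one π bond, giving a steric number of 3, so it is sp2.
C6 (4 σ bonds) has steric number 4: sp3.
C7 — 2 σ bonds, plus two π bonds. Steric number 2, so sp.
C8: 2 σ bonds, plus two π bonds; 2 regions of electron density → sp.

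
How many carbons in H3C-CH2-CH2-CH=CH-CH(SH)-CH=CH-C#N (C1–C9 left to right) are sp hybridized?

C1: sp3
C2: sp3
C3: sp3
C4: sp2
C5: sp2
C6: sp3
C7: sp2
C8: sp2
C9: sp ✓
C9 → 1 sp carbon.

1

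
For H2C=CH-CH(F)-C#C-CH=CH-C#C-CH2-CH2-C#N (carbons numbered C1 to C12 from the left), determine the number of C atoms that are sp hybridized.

5

C1: sp2
C2: sp2
C3: sp3
C4: sp ✓
C5: sp ✓
C6: sp2
C7: sp2
C8: sp ✓
C9: sp ✓
C10: sp3
C11: sp3
C12: sp ✓
C4, C5, C8, C9, C12 → 5 sp carbons.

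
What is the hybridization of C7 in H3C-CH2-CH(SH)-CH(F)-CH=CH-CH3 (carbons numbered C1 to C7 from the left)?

C7: 4 σ bonds — 4 electron domains, sp3.

sp3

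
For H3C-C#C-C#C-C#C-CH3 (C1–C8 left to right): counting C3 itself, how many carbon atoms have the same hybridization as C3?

C3 is sp (two π bonds).
C1: sp3
C2: sp ✓
C3: sp ✓
C4: sp ✓
C5: sp ✓
C6: sp ✓
C7: sp ✓
C8: sp3
6 carbons are sp.

6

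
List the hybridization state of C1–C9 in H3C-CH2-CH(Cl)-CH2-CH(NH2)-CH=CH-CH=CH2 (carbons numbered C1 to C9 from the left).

C1 carries 4 σ bonds, giving a steric number of 4, so it is sp3.
C2 (4 σ bonds) has steric number 4: sp3.
C3: 4 σ bonds — 4 electron domains, sp3.
C4 (4 σ bonds) has steric number 4: sp3.
C5: 4 σ bonds — 4 electron domains, sp3.
C6 carries 3 σ bonds, plus one π bond, giving a steric number of 3, so it is sp2.
C7 (3 σ bonds, plus one π bond) has steric number 3: sp2.
C8: 3 σ bonds, plus one π bond — 3 electron domains, sp2.
C9 (3 σ bonds, plus one π bond) has steric number 3: sp2.

C1 sp3, C2 sp3, C3 sp3, C4 sp3, C5 sp3, C6 sp2, C7 sp2, C8 sp2, C9 sp2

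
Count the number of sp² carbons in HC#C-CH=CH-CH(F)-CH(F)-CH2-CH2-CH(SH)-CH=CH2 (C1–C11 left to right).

C1: sp
C2: sp
C3: sp2 ✓
C4: sp2 ✓
C5: sp3
C6: sp3
C7: sp3
C8: sp3
C9: sp3
C10: sp2 ✓
C11: sp2 ✓
C3, C4, C10, C11 → 4 sp2 carbons.

4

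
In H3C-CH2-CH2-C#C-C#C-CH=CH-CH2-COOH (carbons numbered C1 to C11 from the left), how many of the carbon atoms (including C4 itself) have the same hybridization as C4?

4

C4 is sp (two π bonds).
C1: sp3
C2: sp3
C3: sp3
C4: sp ✓
C5: sp ✓
C6: sp ✓
C7: sp ✓
C8: sp2
C9: sp2
C10: sp3
C11: sp2
4 carbons are sp.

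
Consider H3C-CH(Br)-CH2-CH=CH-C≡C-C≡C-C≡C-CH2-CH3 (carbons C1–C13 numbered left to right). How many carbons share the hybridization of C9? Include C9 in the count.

C9 is sp (two π bonds).
C1: sp3
C2: sp3
C3: sp3
C4: sp2
C5: sp2
C6: sp ✓
C7: sp ✓
C8: sp ✓
C9: sp ✓
C10: sp ✓
C11: sp ✓
C12: sp3
C13: sp3
6 carbons are sp.

6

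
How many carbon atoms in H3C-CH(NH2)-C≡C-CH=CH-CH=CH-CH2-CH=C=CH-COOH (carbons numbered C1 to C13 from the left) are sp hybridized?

C1: sp3
C2: sp3
C3: sp ✓
C4: sp ✓
C5: sp2
C6: sp2
C7: sp2
C8: sp2
C9: sp3
C10: sp2
C11: sp ✓
C12: sp2
C13: sp2
C3, C4, C11 → 3 sp carbons.

3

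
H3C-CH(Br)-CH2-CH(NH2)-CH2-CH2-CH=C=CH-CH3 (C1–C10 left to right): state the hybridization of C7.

sp^2

C7: 3 σ bonds, plus one π bond; 3 regions of electron density → sp2.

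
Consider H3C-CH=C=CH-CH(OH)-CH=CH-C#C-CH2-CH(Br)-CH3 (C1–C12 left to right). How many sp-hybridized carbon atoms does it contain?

C1: sp3
C2: sp2
C3: sp ✓
C4: sp2
C5: sp3
C6: sp2
C7: sp2
C8: sp ✓
C9: sp ✓
C10: sp3
C11: sp3
C12: sp3
C3, C8, C9 → 3 sp carbons.

3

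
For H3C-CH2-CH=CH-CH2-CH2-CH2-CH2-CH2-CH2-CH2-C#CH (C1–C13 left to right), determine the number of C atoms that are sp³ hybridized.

C1: sp3 ✓
C2: sp3 ✓
C3: sp2
C4: sp2
C5: sp3 ✓
C6: sp3 ✓
C7: sp3 ✓
C8: sp3 ✓
C9: sp3 ✓
C10: sp3 ✓
C11: sp3 ✓
C12: sp
C13: sp
C1, C2, C5, C6, C7, C8, C9, C10, C11 → 9 sp3 carbons.

9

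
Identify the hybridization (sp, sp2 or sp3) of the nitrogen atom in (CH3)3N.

The nitrogen atom has 3 σ bonds and 1 lone pair: steric number 4 → sp3.

sp3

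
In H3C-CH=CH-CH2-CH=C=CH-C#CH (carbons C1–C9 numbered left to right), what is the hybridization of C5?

sp^2

C5 is sp2: 3 σ bonds, plus one π bond, 3 electron-density regions.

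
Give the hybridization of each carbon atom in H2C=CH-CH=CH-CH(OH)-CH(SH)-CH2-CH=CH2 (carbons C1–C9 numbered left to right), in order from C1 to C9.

C1: 3 σ bonds, plus one π bond — 3 electron domains, sp2.
C2: 3 σ bonds, plus one π bond; 3 regions of electron density → sp2.
C3: 3 σ bonds, plus one π bond — 3 electron domains, sp2.
C4 carries 3 σ bonds, plus one π bond, giving a steric number of 3, so it is sp2.
C5 carries 4 σ bonds, giving a steric number of 4, so it is sp3.
C6: 4 σ bonds — 4 electron domains, sp3.
C7 is sp3: 4 σ bonds, 4 electron-density regions.
C8 carries 3 σ bonds, plus one π bond, giving a steric number of 3, so it is sp2.
C9 has 3 σ bonds, plus one π bond: steric number 3 → sp2.

C1 sp2, C2 sp2, C3 sp2, C4 sp2, C5 sp3, C6 sp3, C7 sp3, C8 sp2, C9 sp2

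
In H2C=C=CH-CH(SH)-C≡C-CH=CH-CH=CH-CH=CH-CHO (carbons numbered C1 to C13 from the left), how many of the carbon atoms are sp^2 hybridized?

9

C1: sp2 ✓
C2: sp
C3: sp2 ✓
C4: sp3
C5: sp
C6: sp
C7: sp2 ✓
C8: sp2 ✓
C9: sp2 ✓
C10: sp2 ✓
C11: sp2 ✓
C12: sp2 ✓
C13: sp2 ✓
C1, C3, C7, C8, C9, C10, C11, C12, C13 → 9 sp2 carbons.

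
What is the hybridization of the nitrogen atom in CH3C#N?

sp

N has one σ bond and one lone pair: steric number 2 → sp.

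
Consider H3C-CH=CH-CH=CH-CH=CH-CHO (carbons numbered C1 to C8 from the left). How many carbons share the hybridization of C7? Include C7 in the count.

C7 is sp2 (one π bond).
C1: sp3
C2: sp2 ✓
C3: sp2 ✓
C4: sp2 ✓
C5: sp2 ✓
C6: sp2 ✓
C7: sp2 ✓
C8: sp2 ✓
7 carbons are sp2.

7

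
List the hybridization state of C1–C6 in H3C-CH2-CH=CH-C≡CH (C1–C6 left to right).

C1 sp3, C2 sp3, C3 sp2, C4 sp2, C5 sp, C6 sp

C1: 4 σ bonds; 4 regions of electron density → sp3.
C2 is sp3: 4 σ bonds, 4 electron-density regions.
C3 carries 3 σ bonds, plus one π bond, giving a steric number of 3, so it is sp2.
C4 carries 3 σ bonds, plus one π bond, giving a steric number of 3, so it is sp2.
C5 is sp: 2 σ bonds, plus two π bonds, 2 electron-density regions.
C6 — 2 σ bonds, plus two π bonds. Steric number 2, so sp.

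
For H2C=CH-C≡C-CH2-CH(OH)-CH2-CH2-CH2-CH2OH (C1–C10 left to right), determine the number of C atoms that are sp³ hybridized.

C1: sp2
C2: sp2
C3: sp
C4: sp
C5: sp3 ✓
C6: sp3 ✓
C7: sp3 ✓
C8: sp3 ✓
C9: sp3 ✓
C10: sp3 ✓
C5, C6, C7, C8, C9, C10 → 6 sp3 carbons.

6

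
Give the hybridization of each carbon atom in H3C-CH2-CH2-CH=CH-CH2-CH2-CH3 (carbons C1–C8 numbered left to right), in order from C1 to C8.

C1 sp3, C2 sp3, C3 sp3, C4 sp2, C5 sp2, C6 sp3, C7 sp3, C8 sp3

C1 has 4 σ bonds: steric number 4 → sp3.
C2 carries 4 σ bonds, giving a steric number of 4, so it is sp3.
C3 is sp3: 4 σ bonds, 4 electron-density regions.
C4: 3 σ bonds, plus one π bond; 3 regions of electron density → sp2.
C5 — 3 σ bonds, plus one π bond. Steric number 3, so sp2.
C6 has 4 σ bonds: steric number 4 → sp3.
C7 has 4 σ bonds: steric number 4 → sp3.
C8 carries 4 σ bonds, giving a steric number of 4, so it is sp3.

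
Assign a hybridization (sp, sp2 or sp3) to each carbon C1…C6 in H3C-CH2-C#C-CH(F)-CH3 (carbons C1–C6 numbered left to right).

C1 sp3, C2 sp3, C3 sp, C4 sp, C5 sp3, C6 sp3

C1 has 4 σ bonds: steric number 4 → sp3.
C2 — 4 σ bonds. Steric number 4, so sp3.
C3 (2 σ bonds, plus two π bonds) has steric number 2: sp.
C4: 2 σ bonds, plus two π bonds; 2 regions of electron density → sp.
C5: 4 σ bonds — 4 electron domains, sp3.
C6: 4 σ bonds — 4 electron domains, sp3.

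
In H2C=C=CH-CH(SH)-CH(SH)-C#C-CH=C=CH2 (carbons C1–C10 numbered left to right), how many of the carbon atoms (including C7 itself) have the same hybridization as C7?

4

C7 is sp (two π bonds).
C1: sp2
C2: sp ✓
C3: sp2
C4: sp3
C5: sp3
C6: sp ✓
C7: sp ✓
C8: sp2
C9: sp ✓
C10: sp2
4 carbons are sp.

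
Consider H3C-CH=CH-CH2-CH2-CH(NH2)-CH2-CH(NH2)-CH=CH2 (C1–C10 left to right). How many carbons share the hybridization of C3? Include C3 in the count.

4

C3 is sp2 (one π bond).
C1: sp3
C2: sp2 ✓
C3: sp2 ✓
C4: sp3
C5: sp3
C6: sp3
C7: sp3
C8: sp3
C9: sp2 ✓
C10: sp2 ✓
4 carbons are sp2.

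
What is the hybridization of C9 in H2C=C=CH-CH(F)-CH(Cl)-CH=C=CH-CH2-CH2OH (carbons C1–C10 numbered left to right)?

C9 (4 σ bonds) has steric number 4: sp3.

sp^3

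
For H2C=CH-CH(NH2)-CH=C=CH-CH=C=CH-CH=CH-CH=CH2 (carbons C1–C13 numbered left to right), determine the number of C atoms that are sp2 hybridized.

10

C1: sp2 ✓
C2: sp2 ✓
C3: sp3
C4: sp2 ✓
C5: sp
C6: sp2 ✓
C7: sp2 ✓
C8: sp
C9: sp2 ✓
C10: sp2 ✓
C11: sp2 ✓
C12: sp2 ✓
C13: sp2 ✓
C1, C2, C4, C6, C7, C9, C10, C11, C12, C13 → 10 sp2 carbons.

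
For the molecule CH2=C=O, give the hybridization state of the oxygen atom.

The oxygen atom — 1 σ bond and 2 lone pairs, plus one π bond. Steric number 3, so sp2.

sp2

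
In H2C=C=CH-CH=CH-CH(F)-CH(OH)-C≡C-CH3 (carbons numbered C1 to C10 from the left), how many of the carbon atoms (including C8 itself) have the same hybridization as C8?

C8 is sp (two π bonds).
C1: sp2
C2: sp ✓
C3: sp2
C4: sp2
C5: sp2
C6: sp3
C7: sp3
C8: sp ✓
C9: sp ✓
C10: sp3
3 carbons are sp.

3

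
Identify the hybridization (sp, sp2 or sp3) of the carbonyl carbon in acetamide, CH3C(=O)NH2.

sp²

The carbonyl carbon: 3 σ bonds, plus one π bond — 3 electron domains, sp2.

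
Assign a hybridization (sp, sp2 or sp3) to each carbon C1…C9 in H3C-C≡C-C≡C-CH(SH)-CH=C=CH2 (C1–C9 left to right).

C1 sp3, C2 sp, C3 sp, C4 sp, C5 sp, C6 sp3, C7 sp2, C8 sp, C9 sp2

C1: 4 σ bonds — 4 electron domains, sp3.
C2: 2 σ bonds, plus two π bonds; 2 regions of electron density → sp.
C3 is sp: 2 σ bonds, plus two π bonds, 2 electron-density regions.
C4 has 2 σ bonds, plus two π bonds: steric number 2 → sp.
C5 (2 σ bonds, plus two π bonds) has steric number 2: sp.
C6 carries 4 σ bonds, giving a steric number of 4, so it is sp3.
C7 (3 σ bonds, plus one π bond) has steric number 3: sp2.
C8: 2 σ bonds, plus two π bonds; 2 regions of electron density → sp.
C9 (3 σ bonds, plus one π bond) has steric number 3: sp2.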